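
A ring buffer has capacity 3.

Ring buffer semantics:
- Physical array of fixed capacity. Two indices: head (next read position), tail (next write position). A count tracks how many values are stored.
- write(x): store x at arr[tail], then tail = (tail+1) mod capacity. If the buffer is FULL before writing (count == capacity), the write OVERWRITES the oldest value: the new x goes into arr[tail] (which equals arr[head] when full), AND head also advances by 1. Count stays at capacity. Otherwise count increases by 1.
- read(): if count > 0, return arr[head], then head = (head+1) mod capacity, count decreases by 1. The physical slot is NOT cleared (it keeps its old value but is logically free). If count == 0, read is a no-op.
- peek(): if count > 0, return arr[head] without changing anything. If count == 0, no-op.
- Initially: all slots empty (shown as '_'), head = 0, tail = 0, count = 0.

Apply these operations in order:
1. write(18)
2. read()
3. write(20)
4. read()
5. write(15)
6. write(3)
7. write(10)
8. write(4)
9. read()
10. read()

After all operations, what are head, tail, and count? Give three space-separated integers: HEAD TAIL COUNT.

After op 1 (write(18)): arr=[18 _ _] head=0 tail=1 count=1
After op 2 (read()): arr=[18 _ _] head=1 tail=1 count=0
After op 3 (write(20)): arr=[18 20 _] head=1 tail=2 count=1
After op 4 (read()): arr=[18 20 _] head=2 tail=2 count=0
After op 5 (write(15)): arr=[18 20 15] head=2 tail=0 count=1
After op 6 (write(3)): arr=[3 20 15] head=2 tail=1 count=2
After op 7 (write(10)): arr=[3 10 15] head=2 tail=2 count=3
After op 8 (write(4)): arr=[3 10 4] head=0 tail=0 count=3
After op 9 (read()): arr=[3 10 4] head=1 tail=0 count=2
After op 10 (read()): arr=[3 10 4] head=2 tail=0 count=1

Answer: 2 0 1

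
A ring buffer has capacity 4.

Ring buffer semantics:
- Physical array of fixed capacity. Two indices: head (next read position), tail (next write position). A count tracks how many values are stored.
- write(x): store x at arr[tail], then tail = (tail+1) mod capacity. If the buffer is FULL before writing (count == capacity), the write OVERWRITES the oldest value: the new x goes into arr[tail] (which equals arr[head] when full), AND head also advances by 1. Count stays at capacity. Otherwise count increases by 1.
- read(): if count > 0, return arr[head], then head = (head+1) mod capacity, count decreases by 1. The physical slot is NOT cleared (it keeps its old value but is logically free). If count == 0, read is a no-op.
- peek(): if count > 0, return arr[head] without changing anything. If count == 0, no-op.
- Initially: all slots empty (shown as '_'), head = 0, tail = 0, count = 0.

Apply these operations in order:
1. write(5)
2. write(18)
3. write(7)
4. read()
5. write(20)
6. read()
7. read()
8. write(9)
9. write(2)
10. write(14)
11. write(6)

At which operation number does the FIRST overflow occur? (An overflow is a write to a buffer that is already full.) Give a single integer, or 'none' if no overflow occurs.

After op 1 (write(5)): arr=[5 _ _ _] head=0 tail=1 count=1
After op 2 (write(18)): arr=[5 18 _ _] head=0 tail=2 count=2
After op 3 (write(7)): arr=[5 18 7 _] head=0 tail=3 count=3
After op 4 (read()): arr=[5 18 7 _] head=1 tail=3 count=2
After op 5 (write(20)): arr=[5 18 7 20] head=1 tail=0 count=3
After op 6 (read()): arr=[5 18 7 20] head=2 tail=0 count=2
After op 7 (read()): arr=[5 18 7 20] head=3 tail=0 count=1
After op 8 (write(9)): arr=[9 18 7 20] head=3 tail=1 count=2
After op 9 (write(2)): arr=[9 2 7 20] head=3 tail=2 count=3
After op 10 (write(14)): arr=[9 2 14 20] head=3 tail=3 count=4
After op 11 (write(6)): arr=[9 2 14 6] head=0 tail=0 count=4

Answer: 11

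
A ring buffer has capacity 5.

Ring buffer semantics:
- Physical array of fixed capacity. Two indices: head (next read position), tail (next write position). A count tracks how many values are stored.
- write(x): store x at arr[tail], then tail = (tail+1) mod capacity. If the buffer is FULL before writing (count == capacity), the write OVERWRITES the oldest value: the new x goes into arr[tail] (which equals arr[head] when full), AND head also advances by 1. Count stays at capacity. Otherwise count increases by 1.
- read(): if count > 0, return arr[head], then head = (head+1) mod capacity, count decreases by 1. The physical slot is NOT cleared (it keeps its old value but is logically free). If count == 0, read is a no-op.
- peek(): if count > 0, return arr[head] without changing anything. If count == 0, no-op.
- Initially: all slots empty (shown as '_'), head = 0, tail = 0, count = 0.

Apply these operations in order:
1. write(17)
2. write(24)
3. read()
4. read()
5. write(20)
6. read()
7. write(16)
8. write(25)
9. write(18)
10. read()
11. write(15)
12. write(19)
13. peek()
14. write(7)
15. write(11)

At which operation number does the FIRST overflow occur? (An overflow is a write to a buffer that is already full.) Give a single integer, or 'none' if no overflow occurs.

Answer: 15

Derivation:
After op 1 (write(17)): arr=[17 _ _ _ _] head=0 tail=1 count=1
After op 2 (write(24)): arr=[17 24 _ _ _] head=0 tail=2 count=2
After op 3 (read()): arr=[17 24 _ _ _] head=1 tail=2 count=1
After op 4 (read()): arr=[17 24 _ _ _] head=2 tail=2 count=0
After op 5 (write(20)): arr=[17 24 20 _ _] head=2 tail=3 count=1
After op 6 (read()): arr=[17 24 20 _ _] head=3 tail=3 count=0
After op 7 (write(16)): arr=[17 24 20 16 _] head=3 tail=4 count=1
After op 8 (write(25)): arr=[17 24 20 16 25] head=3 tail=0 count=2
After op 9 (write(18)): arr=[18 24 20 16 25] head=3 tail=1 count=3
After op 10 (read()): arr=[18 24 20 16 25] head=4 tail=1 count=2
After op 11 (write(15)): arr=[18 15 20 16 25] head=4 tail=2 count=3
After op 12 (write(19)): arr=[18 15 19 16 25] head=4 tail=3 count=4
After op 13 (peek()): arr=[18 15 19 16 25] head=4 tail=3 count=4
After op 14 (write(7)): arr=[18 15 19 7 25] head=4 tail=4 count=5
After op 15 (write(11)): arr=[18 15 19 7 11] head=0 tail=0 count=5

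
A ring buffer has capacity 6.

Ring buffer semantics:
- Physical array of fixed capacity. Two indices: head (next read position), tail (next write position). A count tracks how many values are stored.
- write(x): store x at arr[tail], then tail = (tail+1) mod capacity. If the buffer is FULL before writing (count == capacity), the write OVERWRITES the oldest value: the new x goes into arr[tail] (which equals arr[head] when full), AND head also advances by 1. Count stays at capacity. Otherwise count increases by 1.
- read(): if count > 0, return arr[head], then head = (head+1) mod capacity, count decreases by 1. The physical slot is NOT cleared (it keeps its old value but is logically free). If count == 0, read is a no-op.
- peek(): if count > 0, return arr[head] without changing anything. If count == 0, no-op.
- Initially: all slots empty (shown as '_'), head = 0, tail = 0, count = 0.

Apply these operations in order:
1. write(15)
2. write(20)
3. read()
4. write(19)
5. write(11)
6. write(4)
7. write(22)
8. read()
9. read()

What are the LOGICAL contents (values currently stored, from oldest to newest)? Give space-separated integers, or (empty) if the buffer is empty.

Answer: 11 4 22

Derivation:
After op 1 (write(15)): arr=[15 _ _ _ _ _] head=0 tail=1 count=1
After op 2 (write(20)): arr=[15 20 _ _ _ _] head=0 tail=2 count=2
After op 3 (read()): arr=[15 20 _ _ _ _] head=1 tail=2 count=1
After op 4 (write(19)): arr=[15 20 19 _ _ _] head=1 tail=3 count=2
After op 5 (write(11)): arr=[15 20 19 11 _ _] head=1 tail=4 count=3
After op 6 (write(4)): arr=[15 20 19 11 4 _] head=1 tail=5 count=4
After op 7 (write(22)): arr=[15 20 19 11 4 22] head=1 tail=0 count=5
After op 8 (read()): arr=[15 20 19 11 4 22] head=2 tail=0 count=4
After op 9 (read()): arr=[15 20 19 11 4 22] head=3 tail=0 count=3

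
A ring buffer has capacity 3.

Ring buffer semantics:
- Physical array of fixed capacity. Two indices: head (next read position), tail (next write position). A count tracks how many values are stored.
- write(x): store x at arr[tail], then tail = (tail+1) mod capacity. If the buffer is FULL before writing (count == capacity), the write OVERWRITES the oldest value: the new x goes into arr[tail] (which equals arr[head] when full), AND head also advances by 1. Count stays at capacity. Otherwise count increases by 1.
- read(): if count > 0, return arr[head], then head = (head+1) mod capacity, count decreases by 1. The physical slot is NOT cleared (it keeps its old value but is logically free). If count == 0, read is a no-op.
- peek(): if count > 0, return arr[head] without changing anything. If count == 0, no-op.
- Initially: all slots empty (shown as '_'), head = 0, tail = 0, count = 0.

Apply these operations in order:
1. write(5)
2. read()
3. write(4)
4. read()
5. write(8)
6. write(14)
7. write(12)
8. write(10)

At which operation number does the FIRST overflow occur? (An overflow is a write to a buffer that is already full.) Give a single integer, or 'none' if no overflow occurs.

After op 1 (write(5)): arr=[5 _ _] head=0 tail=1 count=1
After op 2 (read()): arr=[5 _ _] head=1 tail=1 count=0
After op 3 (write(4)): arr=[5 4 _] head=1 tail=2 count=1
After op 4 (read()): arr=[5 4 _] head=2 tail=2 count=0
After op 5 (write(8)): arr=[5 4 8] head=2 tail=0 count=1
After op 6 (write(14)): arr=[14 4 8] head=2 tail=1 count=2
After op 7 (write(12)): arr=[14 12 8] head=2 tail=2 count=3
After op 8 (write(10)): arr=[14 12 10] head=0 tail=0 count=3

Answer: 8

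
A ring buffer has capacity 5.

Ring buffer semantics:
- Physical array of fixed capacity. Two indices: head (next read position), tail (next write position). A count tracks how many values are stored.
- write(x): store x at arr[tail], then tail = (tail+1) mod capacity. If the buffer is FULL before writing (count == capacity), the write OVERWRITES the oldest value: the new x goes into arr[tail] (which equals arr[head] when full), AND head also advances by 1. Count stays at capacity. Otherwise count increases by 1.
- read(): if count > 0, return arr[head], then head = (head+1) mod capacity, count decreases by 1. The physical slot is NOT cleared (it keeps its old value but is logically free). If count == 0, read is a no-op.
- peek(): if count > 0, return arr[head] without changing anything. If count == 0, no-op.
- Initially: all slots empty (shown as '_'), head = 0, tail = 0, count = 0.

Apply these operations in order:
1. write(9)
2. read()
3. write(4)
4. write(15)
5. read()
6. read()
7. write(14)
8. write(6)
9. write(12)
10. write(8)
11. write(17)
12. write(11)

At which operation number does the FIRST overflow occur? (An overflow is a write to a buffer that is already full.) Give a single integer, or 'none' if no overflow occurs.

Answer: 12

Derivation:
After op 1 (write(9)): arr=[9 _ _ _ _] head=0 tail=1 count=1
After op 2 (read()): arr=[9 _ _ _ _] head=1 tail=1 count=0
After op 3 (write(4)): arr=[9 4 _ _ _] head=1 tail=2 count=1
After op 4 (write(15)): arr=[9 4 15 _ _] head=1 tail=3 count=2
After op 5 (read()): arr=[9 4 15 _ _] head=2 tail=3 count=1
After op 6 (read()): arr=[9 4 15 _ _] head=3 tail=3 count=0
After op 7 (write(14)): arr=[9 4 15 14 _] head=3 tail=4 count=1
After op 8 (write(6)): arr=[9 4 15 14 6] head=3 tail=0 count=2
After op 9 (write(12)): arr=[12 4 15 14 6] head=3 tail=1 count=3
After op 10 (write(8)): arr=[12 8 15 14 6] head=3 tail=2 count=4
After op 11 (write(17)): arr=[12 8 17 14 6] head=3 tail=3 count=5
After op 12 (write(11)): arr=[12 8 17 11 6] head=4 tail=4 count=5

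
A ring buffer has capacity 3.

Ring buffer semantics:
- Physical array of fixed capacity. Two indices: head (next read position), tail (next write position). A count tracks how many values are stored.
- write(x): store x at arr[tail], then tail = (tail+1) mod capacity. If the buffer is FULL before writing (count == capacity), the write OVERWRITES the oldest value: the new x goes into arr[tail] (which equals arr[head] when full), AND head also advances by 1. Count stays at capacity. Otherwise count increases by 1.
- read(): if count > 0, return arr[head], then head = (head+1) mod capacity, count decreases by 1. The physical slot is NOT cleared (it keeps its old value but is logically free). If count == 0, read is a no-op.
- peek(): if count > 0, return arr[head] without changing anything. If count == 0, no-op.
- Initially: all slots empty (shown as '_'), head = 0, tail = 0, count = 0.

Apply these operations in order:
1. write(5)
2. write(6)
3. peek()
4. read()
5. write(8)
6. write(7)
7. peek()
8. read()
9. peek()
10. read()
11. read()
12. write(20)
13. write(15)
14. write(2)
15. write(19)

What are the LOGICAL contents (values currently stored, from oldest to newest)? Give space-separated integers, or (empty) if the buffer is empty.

After op 1 (write(5)): arr=[5 _ _] head=0 tail=1 count=1
After op 2 (write(6)): arr=[5 6 _] head=0 tail=2 count=2
After op 3 (peek()): arr=[5 6 _] head=0 tail=2 count=2
After op 4 (read()): arr=[5 6 _] head=1 tail=2 count=1
After op 5 (write(8)): arr=[5 6 8] head=1 tail=0 count=2
After op 6 (write(7)): arr=[7 6 8] head=1 tail=1 count=3
After op 7 (peek()): arr=[7 6 8] head=1 tail=1 count=3
After op 8 (read()): arr=[7 6 8] head=2 tail=1 count=2
After op 9 (peek()): arr=[7 6 8] head=2 tail=1 count=2
After op 10 (read()): arr=[7 6 8] head=0 tail=1 count=1
After op 11 (read()): arr=[7 6 8] head=1 tail=1 count=0
After op 12 (write(20)): arr=[7 20 8] head=1 tail=2 count=1
After op 13 (write(15)): arr=[7 20 15] head=1 tail=0 count=2
After op 14 (write(2)): arr=[2 20 15] head=1 tail=1 count=3
After op 15 (write(19)): arr=[2 19 15] head=2 tail=2 count=3

Answer: 15 2 19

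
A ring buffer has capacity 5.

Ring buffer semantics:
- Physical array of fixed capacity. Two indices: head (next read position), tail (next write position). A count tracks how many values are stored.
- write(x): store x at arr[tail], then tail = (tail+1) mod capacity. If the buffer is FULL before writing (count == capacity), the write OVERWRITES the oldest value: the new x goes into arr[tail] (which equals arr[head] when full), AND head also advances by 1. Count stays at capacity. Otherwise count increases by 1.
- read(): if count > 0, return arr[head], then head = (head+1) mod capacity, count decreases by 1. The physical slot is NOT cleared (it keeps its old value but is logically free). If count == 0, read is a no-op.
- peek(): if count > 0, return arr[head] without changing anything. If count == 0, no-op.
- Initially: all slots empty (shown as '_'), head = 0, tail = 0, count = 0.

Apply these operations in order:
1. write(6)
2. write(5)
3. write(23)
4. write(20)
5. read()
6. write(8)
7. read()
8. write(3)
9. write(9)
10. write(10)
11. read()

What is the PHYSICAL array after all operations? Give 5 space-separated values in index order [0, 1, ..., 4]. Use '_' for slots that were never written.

After op 1 (write(6)): arr=[6 _ _ _ _] head=0 tail=1 count=1
After op 2 (write(5)): arr=[6 5 _ _ _] head=0 tail=2 count=2
After op 3 (write(23)): arr=[6 5 23 _ _] head=0 tail=3 count=3
After op 4 (write(20)): arr=[6 5 23 20 _] head=0 tail=4 count=4
After op 5 (read()): arr=[6 5 23 20 _] head=1 tail=4 count=3
After op 6 (write(8)): arr=[6 5 23 20 8] head=1 tail=0 count=4
After op 7 (read()): arr=[6 5 23 20 8] head=2 tail=0 count=3
After op 8 (write(3)): arr=[3 5 23 20 8] head=2 tail=1 count=4
After op 9 (write(9)): arr=[3 9 23 20 8] head=2 tail=2 count=5
After op 10 (write(10)): arr=[3 9 10 20 8] head=3 tail=3 count=5
After op 11 (read()): arr=[3 9 10 20 8] head=4 tail=3 count=4

Answer: 3 9 10 20 8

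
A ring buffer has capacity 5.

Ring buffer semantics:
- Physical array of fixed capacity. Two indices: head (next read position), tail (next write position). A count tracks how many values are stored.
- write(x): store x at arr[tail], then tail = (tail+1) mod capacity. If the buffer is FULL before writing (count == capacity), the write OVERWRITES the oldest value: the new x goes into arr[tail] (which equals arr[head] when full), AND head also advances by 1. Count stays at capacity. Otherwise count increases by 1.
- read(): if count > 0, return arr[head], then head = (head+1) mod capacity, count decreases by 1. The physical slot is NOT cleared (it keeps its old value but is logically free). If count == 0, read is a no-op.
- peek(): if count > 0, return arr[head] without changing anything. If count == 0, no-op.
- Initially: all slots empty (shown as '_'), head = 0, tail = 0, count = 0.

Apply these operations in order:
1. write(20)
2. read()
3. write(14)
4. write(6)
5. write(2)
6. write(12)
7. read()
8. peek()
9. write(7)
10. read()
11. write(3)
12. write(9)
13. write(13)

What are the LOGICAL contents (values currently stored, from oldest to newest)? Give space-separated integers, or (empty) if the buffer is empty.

Answer: 12 7 3 9 13

Derivation:
After op 1 (write(20)): arr=[20 _ _ _ _] head=0 tail=1 count=1
After op 2 (read()): arr=[20 _ _ _ _] head=1 tail=1 count=0
After op 3 (write(14)): arr=[20 14 _ _ _] head=1 tail=2 count=1
After op 4 (write(6)): arr=[20 14 6 _ _] head=1 tail=3 count=2
After op 5 (write(2)): arr=[20 14 6 2 _] head=1 tail=4 count=3
After op 6 (write(12)): arr=[20 14 6 2 12] head=1 tail=0 count=4
After op 7 (read()): arr=[20 14 6 2 12] head=2 tail=0 count=3
After op 8 (peek()): arr=[20 14 6 2 12] head=2 tail=0 count=3
After op 9 (write(7)): arr=[7 14 6 2 12] head=2 tail=1 count=4
After op 10 (read()): arr=[7 14 6 2 12] head=3 tail=1 count=3
After op 11 (write(3)): arr=[7 3 6 2 12] head=3 tail=2 count=4
After op 12 (write(9)): arr=[7 3 9 2 12] head=3 tail=3 count=5
After op 13 (write(13)): arr=[7 3 9 13 12] head=4 tail=4 count=5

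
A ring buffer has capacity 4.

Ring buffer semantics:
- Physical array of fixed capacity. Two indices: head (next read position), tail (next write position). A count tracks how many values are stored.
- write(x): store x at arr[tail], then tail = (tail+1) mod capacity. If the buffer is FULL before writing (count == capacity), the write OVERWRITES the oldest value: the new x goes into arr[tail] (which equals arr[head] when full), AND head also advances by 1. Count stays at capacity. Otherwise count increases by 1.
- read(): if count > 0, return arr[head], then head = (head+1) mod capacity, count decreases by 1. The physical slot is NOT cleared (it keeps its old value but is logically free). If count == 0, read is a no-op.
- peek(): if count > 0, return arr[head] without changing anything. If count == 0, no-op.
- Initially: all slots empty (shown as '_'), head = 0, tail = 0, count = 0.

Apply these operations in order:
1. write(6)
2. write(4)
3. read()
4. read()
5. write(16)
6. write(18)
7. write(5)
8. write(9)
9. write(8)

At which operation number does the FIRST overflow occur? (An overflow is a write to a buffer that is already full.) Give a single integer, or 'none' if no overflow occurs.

Answer: 9

Derivation:
After op 1 (write(6)): arr=[6 _ _ _] head=0 tail=1 count=1
After op 2 (write(4)): arr=[6 4 _ _] head=0 tail=2 count=2
After op 3 (read()): arr=[6 4 _ _] head=1 tail=2 count=1
After op 4 (read()): arr=[6 4 _ _] head=2 tail=2 count=0
After op 5 (write(16)): arr=[6 4 16 _] head=2 tail=3 count=1
After op 6 (write(18)): arr=[6 4 16 18] head=2 tail=0 count=2
After op 7 (write(5)): arr=[5 4 16 18] head=2 tail=1 count=3
After op 8 (write(9)): arr=[5 9 16 18] head=2 tail=2 count=4
After op 9 (write(8)): arr=[5 9 8 18] head=3 tail=3 count=4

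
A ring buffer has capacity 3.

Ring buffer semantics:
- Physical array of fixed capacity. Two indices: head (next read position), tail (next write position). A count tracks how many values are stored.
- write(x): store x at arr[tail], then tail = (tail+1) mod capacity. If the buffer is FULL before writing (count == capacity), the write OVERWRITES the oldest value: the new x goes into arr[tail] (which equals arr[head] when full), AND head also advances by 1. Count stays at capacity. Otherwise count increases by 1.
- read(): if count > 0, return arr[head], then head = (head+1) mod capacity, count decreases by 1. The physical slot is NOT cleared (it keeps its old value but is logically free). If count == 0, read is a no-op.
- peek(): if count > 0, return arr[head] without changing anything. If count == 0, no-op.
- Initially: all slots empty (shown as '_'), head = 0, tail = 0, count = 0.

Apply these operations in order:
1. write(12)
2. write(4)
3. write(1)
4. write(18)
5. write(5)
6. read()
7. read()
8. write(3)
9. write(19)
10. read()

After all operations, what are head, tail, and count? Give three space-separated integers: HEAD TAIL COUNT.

After op 1 (write(12)): arr=[12 _ _] head=0 tail=1 count=1
After op 2 (write(4)): arr=[12 4 _] head=0 tail=2 count=2
After op 3 (write(1)): arr=[12 4 1] head=0 tail=0 count=3
After op 4 (write(18)): arr=[18 4 1] head=1 tail=1 count=3
After op 5 (write(5)): arr=[18 5 1] head=2 tail=2 count=3
After op 6 (read()): arr=[18 5 1] head=0 tail=2 count=2
After op 7 (read()): arr=[18 5 1] head=1 tail=2 count=1
After op 8 (write(3)): arr=[18 5 3] head=1 tail=0 count=2
After op 9 (write(19)): arr=[19 5 3] head=1 tail=1 count=3
After op 10 (read()): arr=[19 5 3] head=2 tail=1 count=2

Answer: 2 1 2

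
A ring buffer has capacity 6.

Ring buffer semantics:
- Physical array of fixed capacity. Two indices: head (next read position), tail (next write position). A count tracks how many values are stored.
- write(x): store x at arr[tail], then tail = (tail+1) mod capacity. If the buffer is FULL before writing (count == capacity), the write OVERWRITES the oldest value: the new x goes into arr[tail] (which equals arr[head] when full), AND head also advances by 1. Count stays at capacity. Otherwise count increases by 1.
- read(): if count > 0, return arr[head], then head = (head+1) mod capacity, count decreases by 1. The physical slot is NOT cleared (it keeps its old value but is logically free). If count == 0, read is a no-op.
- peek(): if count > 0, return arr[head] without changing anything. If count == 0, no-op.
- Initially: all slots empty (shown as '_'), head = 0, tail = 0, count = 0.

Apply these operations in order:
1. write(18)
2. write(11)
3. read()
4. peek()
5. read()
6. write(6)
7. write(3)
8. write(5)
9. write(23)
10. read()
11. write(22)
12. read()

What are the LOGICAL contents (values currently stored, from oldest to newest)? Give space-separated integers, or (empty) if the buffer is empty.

Answer: 5 23 22

Derivation:
After op 1 (write(18)): arr=[18 _ _ _ _ _] head=0 tail=1 count=1
After op 2 (write(11)): arr=[18 11 _ _ _ _] head=0 tail=2 count=2
After op 3 (read()): arr=[18 11 _ _ _ _] head=1 tail=2 count=1
After op 4 (peek()): arr=[18 11 _ _ _ _] head=1 tail=2 count=1
After op 5 (read()): arr=[18 11 _ _ _ _] head=2 tail=2 count=0
After op 6 (write(6)): arr=[18 11 6 _ _ _] head=2 tail=3 count=1
After op 7 (write(3)): arr=[18 11 6 3 _ _] head=2 tail=4 count=2
After op 8 (write(5)): arr=[18 11 6 3 5 _] head=2 tail=5 count=3
After op 9 (write(23)): arr=[18 11 6 3 5 23] head=2 tail=0 count=4
After op 10 (read()): arr=[18 11 6 3 5 23] head=3 tail=0 count=3
After op 11 (write(22)): arr=[22 11 6 3 5 23] head=3 tail=1 count=4
After op 12 (read()): arr=[22 11 6 3 5 23] head=4 tail=1 count=3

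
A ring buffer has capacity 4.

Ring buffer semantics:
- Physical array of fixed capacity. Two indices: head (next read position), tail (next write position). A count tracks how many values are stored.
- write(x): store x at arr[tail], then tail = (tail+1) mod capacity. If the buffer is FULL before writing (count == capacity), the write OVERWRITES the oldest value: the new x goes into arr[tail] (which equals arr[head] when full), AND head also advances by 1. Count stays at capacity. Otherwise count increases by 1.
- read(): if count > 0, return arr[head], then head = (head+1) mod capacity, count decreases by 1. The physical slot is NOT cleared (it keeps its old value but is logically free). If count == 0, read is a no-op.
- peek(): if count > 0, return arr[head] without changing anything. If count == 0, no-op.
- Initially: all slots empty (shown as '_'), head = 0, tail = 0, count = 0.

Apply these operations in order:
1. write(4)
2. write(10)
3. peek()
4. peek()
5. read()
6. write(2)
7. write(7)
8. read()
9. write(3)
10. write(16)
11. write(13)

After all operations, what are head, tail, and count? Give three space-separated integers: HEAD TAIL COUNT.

After op 1 (write(4)): arr=[4 _ _ _] head=0 tail=1 count=1
After op 2 (write(10)): arr=[4 10 _ _] head=0 tail=2 count=2
After op 3 (peek()): arr=[4 10 _ _] head=0 tail=2 count=2
After op 4 (peek()): arr=[4 10 _ _] head=0 tail=2 count=2
After op 5 (read()): arr=[4 10 _ _] head=1 tail=2 count=1
After op 6 (write(2)): arr=[4 10 2 _] head=1 tail=3 count=2
After op 7 (write(7)): arr=[4 10 2 7] head=1 tail=0 count=3
After op 8 (read()): arr=[4 10 2 7] head=2 tail=0 count=2
After op 9 (write(3)): arr=[3 10 2 7] head=2 tail=1 count=3
After op 10 (write(16)): arr=[3 16 2 7] head=2 tail=2 count=4
After op 11 (write(13)): arr=[3 16 13 7] head=3 tail=3 count=4

Answer: 3 3 4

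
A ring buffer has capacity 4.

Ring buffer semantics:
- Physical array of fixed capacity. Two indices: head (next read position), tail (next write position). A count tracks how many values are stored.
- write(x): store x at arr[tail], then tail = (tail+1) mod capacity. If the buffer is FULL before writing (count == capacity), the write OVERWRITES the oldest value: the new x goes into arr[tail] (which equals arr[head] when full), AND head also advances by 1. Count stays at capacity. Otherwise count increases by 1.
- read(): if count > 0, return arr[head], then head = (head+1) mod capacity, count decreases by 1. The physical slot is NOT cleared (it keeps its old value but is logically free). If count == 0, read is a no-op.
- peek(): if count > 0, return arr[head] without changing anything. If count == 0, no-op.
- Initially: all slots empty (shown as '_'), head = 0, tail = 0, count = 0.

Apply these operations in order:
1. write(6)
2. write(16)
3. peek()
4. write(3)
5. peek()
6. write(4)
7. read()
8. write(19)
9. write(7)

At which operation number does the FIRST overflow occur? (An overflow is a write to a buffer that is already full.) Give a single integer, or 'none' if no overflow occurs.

After op 1 (write(6)): arr=[6 _ _ _] head=0 tail=1 count=1
After op 2 (write(16)): arr=[6 16 _ _] head=0 tail=2 count=2
After op 3 (peek()): arr=[6 16 _ _] head=0 tail=2 count=2
After op 4 (write(3)): arr=[6 16 3 _] head=0 tail=3 count=3
After op 5 (peek()): arr=[6 16 3 _] head=0 tail=3 count=3
After op 6 (write(4)): arr=[6 16 3 4] head=0 tail=0 count=4
After op 7 (read()): arr=[6 16 3 4] head=1 tail=0 count=3
After op 8 (write(19)): arr=[19 16 3 4] head=1 tail=1 count=4
After op 9 (write(7)): arr=[19 7 3 4] head=2 tail=2 count=4

Answer: 9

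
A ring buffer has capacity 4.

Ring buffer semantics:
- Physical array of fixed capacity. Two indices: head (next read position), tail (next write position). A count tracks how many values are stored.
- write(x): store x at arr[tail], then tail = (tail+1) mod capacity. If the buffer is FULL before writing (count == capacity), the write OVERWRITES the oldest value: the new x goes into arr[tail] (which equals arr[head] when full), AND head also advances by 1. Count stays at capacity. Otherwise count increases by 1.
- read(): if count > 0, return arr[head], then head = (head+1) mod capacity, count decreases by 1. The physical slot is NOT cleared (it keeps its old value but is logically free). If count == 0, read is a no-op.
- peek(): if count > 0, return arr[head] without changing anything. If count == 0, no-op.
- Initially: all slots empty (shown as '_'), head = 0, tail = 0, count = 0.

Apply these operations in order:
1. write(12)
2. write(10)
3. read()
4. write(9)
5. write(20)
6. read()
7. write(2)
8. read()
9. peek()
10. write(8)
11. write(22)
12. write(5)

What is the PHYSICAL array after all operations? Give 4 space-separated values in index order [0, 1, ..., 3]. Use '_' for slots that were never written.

Answer: 2 8 22 5

Derivation:
After op 1 (write(12)): arr=[12 _ _ _] head=0 tail=1 count=1
After op 2 (write(10)): arr=[12 10 _ _] head=0 tail=2 count=2
After op 3 (read()): arr=[12 10 _ _] head=1 tail=2 count=1
After op 4 (write(9)): arr=[12 10 9 _] head=1 tail=3 count=2
After op 5 (write(20)): arr=[12 10 9 20] head=1 tail=0 count=3
After op 6 (read()): arr=[12 10 9 20] head=2 tail=0 count=2
After op 7 (write(2)): arr=[2 10 9 20] head=2 tail=1 count=3
After op 8 (read()): arr=[2 10 9 20] head=3 tail=1 count=2
After op 9 (peek()): arr=[2 10 9 20] head=3 tail=1 count=2
After op 10 (write(8)): arr=[2 8 9 20] head=3 tail=2 count=3
After op 11 (write(22)): arr=[2 8 22 20] head=3 tail=3 count=4
After op 12 (write(5)): arr=[2 8 22 5] head=0 tail=0 count=4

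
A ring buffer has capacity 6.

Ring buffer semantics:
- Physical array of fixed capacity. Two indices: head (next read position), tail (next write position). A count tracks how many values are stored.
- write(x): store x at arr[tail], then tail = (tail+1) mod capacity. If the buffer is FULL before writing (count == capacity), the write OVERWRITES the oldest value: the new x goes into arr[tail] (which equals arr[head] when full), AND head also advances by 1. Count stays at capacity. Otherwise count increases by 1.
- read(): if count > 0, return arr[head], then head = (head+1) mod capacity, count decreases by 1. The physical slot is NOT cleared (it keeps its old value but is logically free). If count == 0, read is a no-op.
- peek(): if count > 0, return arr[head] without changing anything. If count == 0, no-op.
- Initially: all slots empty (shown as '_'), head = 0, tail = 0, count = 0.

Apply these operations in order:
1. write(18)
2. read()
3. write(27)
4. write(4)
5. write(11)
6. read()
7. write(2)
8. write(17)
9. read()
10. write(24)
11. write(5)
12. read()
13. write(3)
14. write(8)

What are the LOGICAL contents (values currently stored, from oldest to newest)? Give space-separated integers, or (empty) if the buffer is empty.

Answer: 2 17 24 5 3 8

Derivation:
After op 1 (write(18)): arr=[18 _ _ _ _ _] head=0 tail=1 count=1
After op 2 (read()): arr=[18 _ _ _ _ _] head=1 tail=1 count=0
After op 3 (write(27)): arr=[18 27 _ _ _ _] head=1 tail=2 count=1
After op 4 (write(4)): arr=[18 27 4 _ _ _] head=1 tail=3 count=2
After op 5 (write(11)): arr=[18 27 4 11 _ _] head=1 tail=4 count=3
After op 6 (read()): arr=[18 27 4 11 _ _] head=2 tail=4 count=2
After op 7 (write(2)): arr=[18 27 4 11 2 _] head=2 tail=5 count=3
After op 8 (write(17)): arr=[18 27 4 11 2 17] head=2 tail=0 count=4
After op 9 (read()): arr=[18 27 4 11 2 17] head=3 tail=0 count=3
After op 10 (write(24)): arr=[24 27 4 11 2 17] head=3 tail=1 count=4
After op 11 (write(5)): arr=[24 5 4 11 2 17] head=3 tail=2 count=5
After op 12 (read()): arr=[24 5 4 11 2 17] head=4 tail=2 count=4
After op 13 (write(3)): arr=[24 5 3 11 2 17] head=4 tail=3 count=5
After op 14 (write(8)): arr=[24 5 3 8 2 17] head=4 tail=4 count=6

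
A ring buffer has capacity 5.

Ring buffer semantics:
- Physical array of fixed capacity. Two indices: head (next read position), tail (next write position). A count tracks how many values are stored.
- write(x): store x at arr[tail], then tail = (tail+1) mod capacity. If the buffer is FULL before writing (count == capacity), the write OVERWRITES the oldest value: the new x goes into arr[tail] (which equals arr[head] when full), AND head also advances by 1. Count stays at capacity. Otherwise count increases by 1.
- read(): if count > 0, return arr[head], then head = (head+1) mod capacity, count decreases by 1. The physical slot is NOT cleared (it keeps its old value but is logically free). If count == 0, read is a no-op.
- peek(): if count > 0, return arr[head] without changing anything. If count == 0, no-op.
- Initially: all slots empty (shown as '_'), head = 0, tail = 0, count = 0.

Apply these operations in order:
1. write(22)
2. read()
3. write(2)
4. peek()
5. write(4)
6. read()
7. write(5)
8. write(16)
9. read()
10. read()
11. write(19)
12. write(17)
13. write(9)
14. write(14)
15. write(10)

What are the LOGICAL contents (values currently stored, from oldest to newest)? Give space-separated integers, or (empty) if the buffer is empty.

After op 1 (write(22)): arr=[22 _ _ _ _] head=0 tail=1 count=1
After op 2 (read()): arr=[22 _ _ _ _] head=1 tail=1 count=0
After op 3 (write(2)): arr=[22 2 _ _ _] head=1 tail=2 count=1
After op 4 (peek()): arr=[22 2 _ _ _] head=1 tail=2 count=1
After op 5 (write(4)): arr=[22 2 4 _ _] head=1 tail=3 count=2
After op 6 (read()): arr=[22 2 4 _ _] head=2 tail=3 count=1
After op 7 (write(5)): arr=[22 2 4 5 _] head=2 tail=4 count=2
After op 8 (write(16)): arr=[22 2 4 5 16] head=2 tail=0 count=3
After op 9 (read()): arr=[22 2 4 5 16] head=3 tail=0 count=2
After op 10 (read()): arr=[22 2 4 5 16] head=4 tail=0 count=1
After op 11 (write(19)): arr=[19 2 4 5 16] head=4 tail=1 count=2
After op 12 (write(17)): arr=[19 17 4 5 16] head=4 tail=2 count=3
After op 13 (write(9)): arr=[19 17 9 5 16] head=4 tail=3 count=4
After op 14 (write(14)): arr=[19 17 9 14 16] head=4 tail=4 count=5
After op 15 (write(10)): arr=[19 17 9 14 10] head=0 tail=0 count=5

Answer: 19 17 9 14 10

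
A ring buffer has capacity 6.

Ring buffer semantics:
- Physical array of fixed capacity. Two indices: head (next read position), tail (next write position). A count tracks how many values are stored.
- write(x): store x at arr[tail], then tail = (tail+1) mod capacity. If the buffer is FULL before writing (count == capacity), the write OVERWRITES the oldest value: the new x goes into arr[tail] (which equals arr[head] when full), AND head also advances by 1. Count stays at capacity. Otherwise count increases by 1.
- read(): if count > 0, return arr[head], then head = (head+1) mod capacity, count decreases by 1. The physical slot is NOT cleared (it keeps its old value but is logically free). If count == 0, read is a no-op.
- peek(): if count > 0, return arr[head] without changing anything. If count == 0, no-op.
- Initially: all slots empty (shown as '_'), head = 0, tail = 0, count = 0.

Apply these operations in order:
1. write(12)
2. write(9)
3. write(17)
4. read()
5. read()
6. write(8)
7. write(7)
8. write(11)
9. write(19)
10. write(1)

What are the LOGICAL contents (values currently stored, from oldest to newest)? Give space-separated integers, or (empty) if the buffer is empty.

After op 1 (write(12)): arr=[12 _ _ _ _ _] head=0 tail=1 count=1
After op 2 (write(9)): arr=[12 9 _ _ _ _] head=0 tail=2 count=2
After op 3 (write(17)): arr=[12 9 17 _ _ _] head=0 tail=3 count=3
After op 4 (read()): arr=[12 9 17 _ _ _] head=1 tail=3 count=2
After op 5 (read()): arr=[12 9 17 _ _ _] head=2 tail=3 count=1
After op 6 (write(8)): arr=[12 9 17 8 _ _] head=2 tail=4 count=2
After op 7 (write(7)): arr=[12 9 17 8 7 _] head=2 tail=5 count=3
After op 8 (write(11)): arr=[12 9 17 8 7 11] head=2 tail=0 count=4
After op 9 (write(19)): arr=[19 9 17 8 7 11] head=2 tail=1 count=5
After op 10 (write(1)): arr=[19 1 17 8 7 11] head=2 tail=2 count=6

Answer: 17 8 7 11 19 1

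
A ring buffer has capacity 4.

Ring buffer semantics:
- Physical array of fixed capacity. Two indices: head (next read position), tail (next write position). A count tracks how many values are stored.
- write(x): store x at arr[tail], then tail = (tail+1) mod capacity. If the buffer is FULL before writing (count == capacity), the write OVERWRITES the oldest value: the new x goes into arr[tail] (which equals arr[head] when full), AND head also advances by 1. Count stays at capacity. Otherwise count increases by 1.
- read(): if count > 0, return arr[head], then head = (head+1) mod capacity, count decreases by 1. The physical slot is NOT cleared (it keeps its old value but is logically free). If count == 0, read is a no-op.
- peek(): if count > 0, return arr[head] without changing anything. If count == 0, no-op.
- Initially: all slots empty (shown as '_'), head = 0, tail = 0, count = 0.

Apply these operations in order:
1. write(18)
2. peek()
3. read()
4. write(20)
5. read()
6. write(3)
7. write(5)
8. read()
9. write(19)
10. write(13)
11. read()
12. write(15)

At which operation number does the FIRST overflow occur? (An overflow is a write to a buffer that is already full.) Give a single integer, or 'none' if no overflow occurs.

After op 1 (write(18)): arr=[18 _ _ _] head=0 tail=1 count=1
After op 2 (peek()): arr=[18 _ _ _] head=0 tail=1 count=1
After op 3 (read()): arr=[18 _ _ _] head=1 tail=1 count=0
After op 4 (write(20)): arr=[18 20 _ _] head=1 tail=2 count=1
After op 5 (read()): arr=[18 20 _ _] head=2 tail=2 count=0
After op 6 (write(3)): arr=[18 20 3 _] head=2 tail=3 count=1
After op 7 (write(5)): arr=[18 20 3 5] head=2 tail=0 count=2
After op 8 (read()): arr=[18 20 3 5] head=3 tail=0 count=1
After op 9 (write(19)): arr=[19 20 3 5] head=3 tail=1 count=2
After op 10 (write(13)): arr=[19 13 3 5] head=3 tail=2 count=3
After op 11 (read()): arr=[19 13 3 5] head=0 tail=2 count=2
After op 12 (write(15)): arr=[19 13 15 5] head=0 tail=3 count=3

Answer: none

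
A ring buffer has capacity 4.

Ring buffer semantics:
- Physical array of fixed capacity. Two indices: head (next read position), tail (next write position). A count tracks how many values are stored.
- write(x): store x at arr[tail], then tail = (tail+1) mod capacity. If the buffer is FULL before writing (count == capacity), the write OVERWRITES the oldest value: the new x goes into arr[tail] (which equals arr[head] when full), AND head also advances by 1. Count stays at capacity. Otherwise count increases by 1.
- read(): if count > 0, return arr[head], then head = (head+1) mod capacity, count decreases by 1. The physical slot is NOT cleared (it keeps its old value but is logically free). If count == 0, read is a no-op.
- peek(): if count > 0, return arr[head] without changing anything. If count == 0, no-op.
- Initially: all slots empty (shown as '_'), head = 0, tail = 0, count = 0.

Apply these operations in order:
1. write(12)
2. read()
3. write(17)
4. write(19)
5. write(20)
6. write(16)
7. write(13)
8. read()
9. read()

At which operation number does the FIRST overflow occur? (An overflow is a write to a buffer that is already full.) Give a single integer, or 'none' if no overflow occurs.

After op 1 (write(12)): arr=[12 _ _ _] head=0 tail=1 count=1
After op 2 (read()): arr=[12 _ _ _] head=1 tail=1 count=0
After op 3 (write(17)): arr=[12 17 _ _] head=1 tail=2 count=1
After op 4 (write(19)): arr=[12 17 19 _] head=1 tail=3 count=2
After op 5 (write(20)): arr=[12 17 19 20] head=1 tail=0 count=3
After op 6 (write(16)): arr=[16 17 19 20] head=1 tail=1 count=4
After op 7 (write(13)): arr=[16 13 19 20] head=2 tail=2 count=4
After op 8 (read()): arr=[16 13 19 20] head=3 tail=2 count=3
After op 9 (read()): arr=[16 13 19 20] head=0 tail=2 count=2

Answer: 7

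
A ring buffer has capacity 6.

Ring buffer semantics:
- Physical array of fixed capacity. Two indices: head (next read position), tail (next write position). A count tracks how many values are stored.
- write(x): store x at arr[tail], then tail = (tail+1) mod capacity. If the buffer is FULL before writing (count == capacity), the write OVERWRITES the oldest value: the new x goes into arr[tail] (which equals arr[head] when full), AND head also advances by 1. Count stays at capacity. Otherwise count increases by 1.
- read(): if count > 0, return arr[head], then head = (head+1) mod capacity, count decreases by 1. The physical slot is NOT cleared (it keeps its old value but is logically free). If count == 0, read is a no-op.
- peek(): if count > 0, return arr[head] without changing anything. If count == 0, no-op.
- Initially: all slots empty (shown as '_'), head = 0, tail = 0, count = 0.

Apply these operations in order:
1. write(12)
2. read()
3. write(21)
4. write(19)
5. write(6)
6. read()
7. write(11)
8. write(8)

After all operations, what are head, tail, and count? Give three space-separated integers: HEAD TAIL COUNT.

Answer: 2 0 4

Derivation:
After op 1 (write(12)): arr=[12 _ _ _ _ _] head=0 tail=1 count=1
After op 2 (read()): arr=[12 _ _ _ _ _] head=1 tail=1 count=0
After op 3 (write(21)): arr=[12 21 _ _ _ _] head=1 tail=2 count=1
After op 4 (write(19)): arr=[12 21 19 _ _ _] head=1 tail=3 count=2
After op 5 (write(6)): arr=[12 21 19 6 _ _] head=1 tail=4 count=3
After op 6 (read()): arr=[12 21 19 6 _ _] head=2 tail=4 count=2
After op 7 (write(11)): arr=[12 21 19 6 11 _] head=2 tail=5 count=3
After op 8 (write(8)): arr=[12 21 19 6 11 8] head=2 tail=0 count=4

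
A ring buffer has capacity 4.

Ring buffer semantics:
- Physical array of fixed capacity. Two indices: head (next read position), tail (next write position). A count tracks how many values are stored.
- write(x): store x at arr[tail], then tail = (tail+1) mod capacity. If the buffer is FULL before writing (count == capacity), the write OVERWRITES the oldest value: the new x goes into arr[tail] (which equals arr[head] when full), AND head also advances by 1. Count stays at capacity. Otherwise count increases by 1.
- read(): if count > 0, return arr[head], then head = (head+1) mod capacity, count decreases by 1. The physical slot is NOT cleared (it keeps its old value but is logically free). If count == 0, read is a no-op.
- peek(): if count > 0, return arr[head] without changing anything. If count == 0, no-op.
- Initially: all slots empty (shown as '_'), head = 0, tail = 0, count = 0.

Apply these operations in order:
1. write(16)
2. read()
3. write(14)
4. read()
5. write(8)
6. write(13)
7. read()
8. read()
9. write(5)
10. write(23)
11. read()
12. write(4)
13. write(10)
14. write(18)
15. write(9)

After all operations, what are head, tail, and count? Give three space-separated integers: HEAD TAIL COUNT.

Answer: 2 2 4

Derivation:
After op 1 (write(16)): arr=[16 _ _ _] head=0 tail=1 count=1
After op 2 (read()): arr=[16 _ _ _] head=1 tail=1 count=0
After op 3 (write(14)): arr=[16 14 _ _] head=1 tail=2 count=1
After op 4 (read()): arr=[16 14 _ _] head=2 tail=2 count=0
After op 5 (write(8)): arr=[16 14 8 _] head=2 tail=3 count=1
After op 6 (write(13)): arr=[16 14 8 13] head=2 tail=0 count=2
After op 7 (read()): arr=[16 14 8 13] head=3 tail=0 count=1
After op 8 (read()): arr=[16 14 8 13] head=0 tail=0 count=0
After op 9 (write(5)): arr=[5 14 8 13] head=0 tail=1 count=1
After op 10 (write(23)): arr=[5 23 8 13] head=0 tail=2 count=2
After op 11 (read()): arr=[5 23 8 13] head=1 tail=2 count=1
After op 12 (write(4)): arr=[5 23 4 13] head=1 tail=3 count=2
After op 13 (write(10)): arr=[5 23 4 10] head=1 tail=0 count=3
After op 14 (write(18)): arr=[18 23 4 10] head=1 tail=1 count=4
After op 15 (write(9)): arr=[18 9 4 10] head=2 tail=2 count=4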